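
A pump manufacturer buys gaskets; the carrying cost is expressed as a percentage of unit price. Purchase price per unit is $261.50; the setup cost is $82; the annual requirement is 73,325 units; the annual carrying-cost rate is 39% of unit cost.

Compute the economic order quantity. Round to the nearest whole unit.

343 units

Holding cost per unit per year: H = 39% × $261.5 = $101.9850
2DS/H = 2·73,325·82/101.985 = 117,912.44
EOQ = √117,912.44 ≈ 343.38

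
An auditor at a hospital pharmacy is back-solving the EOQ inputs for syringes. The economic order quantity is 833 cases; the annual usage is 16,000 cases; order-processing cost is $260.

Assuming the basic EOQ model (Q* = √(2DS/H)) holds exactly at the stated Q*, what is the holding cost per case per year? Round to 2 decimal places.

Since Q* = (2DS/H)^½, squaring gives Q*²·H = 2DS.
H = 2DS / Q² = 2 × 16,000 × 260 / 833² = 11.9904

$11.99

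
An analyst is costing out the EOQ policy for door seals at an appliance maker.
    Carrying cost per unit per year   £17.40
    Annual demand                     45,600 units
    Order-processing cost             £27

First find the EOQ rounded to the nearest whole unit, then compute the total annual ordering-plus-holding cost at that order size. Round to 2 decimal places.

Optimal lot size Q* = (2 × 45,600 × £27 / £17.4)^½ ≈ 376.19 → Q = 376 units
Ordering: D/Q × S = 45,600/376 × £27 = £3,274.47
Holding:  Q/2 × H = 376/2 × £17.4 = £3,271.20
Total = £3,274.47 + £3,271.20 = £6,545.67

£6,545.67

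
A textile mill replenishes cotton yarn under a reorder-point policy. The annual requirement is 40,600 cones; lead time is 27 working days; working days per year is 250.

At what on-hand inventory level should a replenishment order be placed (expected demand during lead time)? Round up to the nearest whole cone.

Daily demand d = 40,600 / 250 = 162.400 cones/day
Demand during lead time = 162.400 × 27 = 4,384.80
Reorder point = 4,384.80 → round up

4,385 cones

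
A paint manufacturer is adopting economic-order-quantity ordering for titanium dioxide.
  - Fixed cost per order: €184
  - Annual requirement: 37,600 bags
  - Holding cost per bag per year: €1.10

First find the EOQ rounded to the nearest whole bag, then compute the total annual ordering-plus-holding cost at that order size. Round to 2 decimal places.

2DS/H = 2·37,600·184/1.1 = 12,578,909.09
EOQ = √12,578,909.09 ≈ 3,546.68 → Q = 3,547 bags
Annual ordering cost = (D/Q)·S = (37,600/3,547) × 184 = €1,950.49
Annual holding cost  = (Q/2)·H = (3,547/2) × 1.1 = €1,950.85
Total = €1,950.49 + €1,950.85 = €3,901.34

€3,901.34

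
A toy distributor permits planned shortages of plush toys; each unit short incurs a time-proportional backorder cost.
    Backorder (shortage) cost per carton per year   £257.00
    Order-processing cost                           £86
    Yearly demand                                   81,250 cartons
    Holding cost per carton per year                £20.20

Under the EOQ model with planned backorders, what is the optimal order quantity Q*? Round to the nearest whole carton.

Basic EOQ = √(2·81,250·86/20.2) = 831.764
Backorder adjustment √((H+b)/b) = √((20.2+257)/257) = 1.0386
Q* = 831.764 × 1.0386 ≈ 863.83

864 cartons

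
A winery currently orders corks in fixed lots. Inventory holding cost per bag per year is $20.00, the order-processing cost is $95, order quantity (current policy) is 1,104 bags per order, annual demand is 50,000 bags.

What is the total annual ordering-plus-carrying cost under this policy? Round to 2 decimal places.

$15,342.54

Ordering: D/Q × S = 50,000/1,104 × $95 = $4,302.54
Holding:  Q/2 × H = 1,104/2 × $20 = $11,040.00
Total = $4,302.54 + $11,040.00 = $15,342.54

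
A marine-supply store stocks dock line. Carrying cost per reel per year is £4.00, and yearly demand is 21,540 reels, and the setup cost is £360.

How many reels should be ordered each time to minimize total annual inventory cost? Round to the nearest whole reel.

EOQ = √(2DS/H) = √(2 × 21,540 × 360 / 4)
    = √(3,877,200.00) ≈ 1,969.06

1,969 reels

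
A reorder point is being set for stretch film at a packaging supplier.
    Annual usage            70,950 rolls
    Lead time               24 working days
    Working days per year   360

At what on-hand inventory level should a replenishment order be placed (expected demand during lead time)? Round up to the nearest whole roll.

Daily demand d = 70,950 / 360 = 197.083 rolls/day
Demand during lead time = 197.083 × 24 = 4,730.00
Reorder point = 4,730.00 → round up

4,730 rolls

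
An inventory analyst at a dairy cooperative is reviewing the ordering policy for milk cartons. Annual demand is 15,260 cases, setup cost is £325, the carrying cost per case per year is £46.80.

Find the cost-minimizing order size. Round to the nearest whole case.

EOQ = √(2DS/H) = √(2 × 15,260 × 325 / 46.8)
    = √(211,944.44) ≈ 460.37

460 cases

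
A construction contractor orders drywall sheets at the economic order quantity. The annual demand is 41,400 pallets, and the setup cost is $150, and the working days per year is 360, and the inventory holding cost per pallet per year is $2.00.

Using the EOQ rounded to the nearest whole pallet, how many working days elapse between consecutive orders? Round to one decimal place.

EOQ = √(2DS/H) = √(2 × 41,400 × 150 / 2)
    = √(6,210,000.00) ≈ 2,491.99 → Q = 2,492 pallets
T = Q/D × 360 days = 2,492/41,400 × 360 = 21.670 days

21.7 days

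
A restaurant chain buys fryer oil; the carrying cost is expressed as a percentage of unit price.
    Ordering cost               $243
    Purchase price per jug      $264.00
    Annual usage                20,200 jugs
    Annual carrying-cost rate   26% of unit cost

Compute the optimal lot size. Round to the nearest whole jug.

378 jugs

Carrying cost H = $264 × 26% = $68.6400/jug/yr
Optimal lot size Q* = (2 × 20,200 × $243 / $68.64)^½ ≈ 378.19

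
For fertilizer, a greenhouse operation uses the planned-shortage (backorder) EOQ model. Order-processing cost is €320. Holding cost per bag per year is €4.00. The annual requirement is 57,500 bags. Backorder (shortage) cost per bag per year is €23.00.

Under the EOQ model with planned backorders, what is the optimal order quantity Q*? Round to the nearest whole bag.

3,286 bags

Basic EOQ = √(2·57,500·320/4) = 3,033.150
Backorder adjustment √((H+b)/b) = √((4+23)/23) = 1.0835
Q* = 3,033.150 × 1.0835 ≈ 3,286.34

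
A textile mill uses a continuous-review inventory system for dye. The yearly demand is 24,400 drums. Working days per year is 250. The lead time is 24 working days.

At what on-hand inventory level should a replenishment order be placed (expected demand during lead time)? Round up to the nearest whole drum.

Daily demand d = 24,400 / 250 = 97.600 drums/day
Demand during lead time = 97.600 × 24 = 2,342.40
Reorder point = 2,342.40 → round up

2,343 drums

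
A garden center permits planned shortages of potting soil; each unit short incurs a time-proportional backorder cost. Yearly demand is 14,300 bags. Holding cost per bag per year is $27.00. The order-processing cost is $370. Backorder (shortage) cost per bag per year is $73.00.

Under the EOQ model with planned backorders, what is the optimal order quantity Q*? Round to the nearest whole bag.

733 bags

Basic EOQ = √(2·14,300·370/27) = 626.040
Backorder adjustment √((H+b)/b) = √((27+73)/73) = 1.1704
Q* = 626.040 × 1.1704 ≈ 732.72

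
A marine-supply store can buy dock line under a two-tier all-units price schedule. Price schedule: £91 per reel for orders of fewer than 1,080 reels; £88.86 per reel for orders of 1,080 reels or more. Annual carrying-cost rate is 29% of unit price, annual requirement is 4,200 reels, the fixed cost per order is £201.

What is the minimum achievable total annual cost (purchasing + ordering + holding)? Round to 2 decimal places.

H₁ = 29%×£91 = £26.3900;  H₂ = 29%×£88.86 = £25.7694
EOQ₁ = √(2×4,200×201/26.3900) = 252.94  (< 1,080, feasible at tier 1)
EOQ₂ = √(2×4,200×201/25.7694) = 255.97  (< 1,080 → use Q = 1,080 at tier-2 price)
TC(tier 1 (EOQ₁), Q≈252.9) = £388,875.09
TC(tier 2, Q≈1,080.0) = £387,909.14
Minimum at tier 2: £387,909.14

£387,909.14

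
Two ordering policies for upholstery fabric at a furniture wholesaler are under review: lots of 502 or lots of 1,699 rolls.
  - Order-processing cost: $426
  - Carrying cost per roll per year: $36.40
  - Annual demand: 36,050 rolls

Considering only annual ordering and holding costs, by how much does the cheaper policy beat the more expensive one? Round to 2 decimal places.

$232.19

TC(Q) = (D/Q)S + (Q/2)H
TC(502) = (36,050/502)×426 + (502/2)×36.4 = $39,728.63
TC(1,699) = (36,050/1,699)×426 + (1,699/2)×36.4 = $39,960.82
Cheaper: Q = 502.  Difference = $232.19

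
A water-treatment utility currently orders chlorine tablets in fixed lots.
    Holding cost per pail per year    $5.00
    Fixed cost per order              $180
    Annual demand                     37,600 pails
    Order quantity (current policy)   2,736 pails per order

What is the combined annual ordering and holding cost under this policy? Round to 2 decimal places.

$9,313.68

Orders/yr = 37,600/2,736 = 13.743; ordering cost = 13.743 × $180 = $2,473.68
Average inventory = 2,736/2 = 1368; holding cost = 1368 × $5 = $6,840.00
Total = $2,473.68 + $6,840.00 = $9,313.68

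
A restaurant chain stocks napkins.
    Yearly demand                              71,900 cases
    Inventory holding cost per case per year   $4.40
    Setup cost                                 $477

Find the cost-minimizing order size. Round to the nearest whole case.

3,948 cases

EOQ = √(2DS/H) = √(2 × 71,900 × 477 / 4.4)
    = √(15,589,227.27) ≈ 3,948.32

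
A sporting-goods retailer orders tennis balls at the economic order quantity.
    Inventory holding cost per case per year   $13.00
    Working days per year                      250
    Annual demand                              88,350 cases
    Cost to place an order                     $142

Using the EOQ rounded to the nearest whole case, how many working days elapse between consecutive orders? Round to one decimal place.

Q* = √(2·D·S / H) = √(2·88,350·142 / 13) = √1,930,107.7 ≈ 1,389.28 → Q = 1,389 cases
T = Q/D × 250 days = 1,389/88,350 × 250 = 3.930 days

3.9 days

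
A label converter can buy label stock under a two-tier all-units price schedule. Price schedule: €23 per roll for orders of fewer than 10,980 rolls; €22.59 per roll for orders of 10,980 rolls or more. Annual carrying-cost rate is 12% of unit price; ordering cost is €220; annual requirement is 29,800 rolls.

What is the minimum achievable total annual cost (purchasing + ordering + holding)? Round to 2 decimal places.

€688,661.38

H₁ = 12%×€23 = €2.7600;  H₂ = 12%×€22.59 = €2.7108
EOQ₁ = √(2×29,800×220/2.7600) = 2,179.62  (< 10,980, feasible at tier 1)
EOQ₂ = √(2×29,800×220/2.7108) = 2,199.31  (< 10,980 → use Q = 10,980 at tier-2 price)
TC(tier 1 (EOQ₁), Q≈2,179.6) = €691,415.74
TC(tier 2, Q≈10,980.0) = €688,661.38
Minimum at tier 2: €688,661.38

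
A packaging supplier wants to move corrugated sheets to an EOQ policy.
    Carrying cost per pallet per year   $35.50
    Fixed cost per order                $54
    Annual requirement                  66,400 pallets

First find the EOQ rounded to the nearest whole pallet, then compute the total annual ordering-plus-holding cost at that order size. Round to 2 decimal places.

Optimal lot size Q* = (2 × 66,400 × $54 / $35.5)^½ ≈ 449.45 → Q = 449 pallets
Ordering: D/Q × S = 66,400/449 × $54 = $7,985.75
Holding:  Q/2 × H = 449/2 × $35.5 = $7,969.75
Total = $7,985.75 + $7,969.75 = $15,955.50

$15,955.50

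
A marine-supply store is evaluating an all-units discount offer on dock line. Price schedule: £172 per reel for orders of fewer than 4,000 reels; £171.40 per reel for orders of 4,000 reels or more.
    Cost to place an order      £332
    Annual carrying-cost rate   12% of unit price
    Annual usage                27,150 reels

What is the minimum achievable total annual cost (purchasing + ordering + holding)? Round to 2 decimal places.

£4,689,089.63

H₁ = 12%×£172 = £20.6400;  H₂ = 12%×£171.40 = £20.5680
EOQ₁ = √(2×27,150×332/20.6400) = 934.57  (< 4,000, feasible at tier 1)
EOQ₂ = √(2×27,150×332/20.5680) = 936.21  (< 4,000 → use Q = 4,000 at tier-2 price)
TC(tier 1 (EOQ₁), Q≈934.6) = £4,689,089.63
TC(tier 2, Q≈4,000.0) = £4,696,899.45
Minimum at tier 1 (EOQ₁): £4,689,089.63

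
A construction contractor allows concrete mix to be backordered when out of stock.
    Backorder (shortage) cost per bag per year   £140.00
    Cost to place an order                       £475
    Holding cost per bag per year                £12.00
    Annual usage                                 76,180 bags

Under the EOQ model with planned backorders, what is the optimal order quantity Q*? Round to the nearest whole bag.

2,559 bags

Q* = √(2DS/H) · √((H + b)/b)
   = √(2 × 76,180 × 475 / 12) · √((12 + 140) / 140)
   = 2,455.792 × 1.0420 ≈ 2,558.88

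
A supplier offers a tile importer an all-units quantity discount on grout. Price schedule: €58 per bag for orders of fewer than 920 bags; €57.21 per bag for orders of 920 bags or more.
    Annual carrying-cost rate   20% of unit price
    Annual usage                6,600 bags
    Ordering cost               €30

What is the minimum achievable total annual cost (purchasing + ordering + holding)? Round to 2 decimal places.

€383,064.54

H₁ = 20%×€58 = €11.6000;  H₂ = 20%×€57.21 = €11.4420
EOQ₁ = √(2×6,600×30/11.6000) = 184.76  (< 920, feasible at tier 1)
EOQ₂ = √(2×6,600×30/11.4420) = 186.04  (< 920 → use Q = 920 at tier-2 price)
TC(tier 1 (EOQ₁), Q≈184.8) = €384,943.27
TC(tier 2, Q≈920.0) = €383,064.54
Minimum at tier 2: €383,064.54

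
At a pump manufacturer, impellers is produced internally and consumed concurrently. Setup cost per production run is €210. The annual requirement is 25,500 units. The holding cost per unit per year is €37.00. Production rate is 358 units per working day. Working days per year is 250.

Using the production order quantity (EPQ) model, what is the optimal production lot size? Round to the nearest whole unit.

Daily demand d = 25,500/250 = 102.000; p = 358; 1 − d/p = 0.71508
EPQ = √(2DS / (H(1 − d/p)))
    = √(2 × 25,500 × 210 / (37 × 0.71508)) ≈ 636.23

636 units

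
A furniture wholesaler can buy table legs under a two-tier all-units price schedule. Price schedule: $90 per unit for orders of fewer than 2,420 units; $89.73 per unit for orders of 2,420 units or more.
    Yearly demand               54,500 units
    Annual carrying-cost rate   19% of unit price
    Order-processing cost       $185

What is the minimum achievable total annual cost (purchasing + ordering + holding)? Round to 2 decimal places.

H₁ = 19%×$90 = $17.1000;  H₂ = 19%×$89.73 = $17.0487
EOQ₁ = √(2×54,500×185/17.1000) = 1,085.93  (< 2,420, feasible at tier 1)
EOQ₂ = √(2×54,500×185/17.0487) = 1,087.56  (< 2,420 → use Q = 2,420 at tier-2 price)
TC(tier 1 (EOQ₁), Q≈1,085.9) = $4,923,569.37
TC(tier 2, Q≈2,420.0) = $4,915,080.25
Minimum at tier 2: $4,915,080.25

$4,915,080.25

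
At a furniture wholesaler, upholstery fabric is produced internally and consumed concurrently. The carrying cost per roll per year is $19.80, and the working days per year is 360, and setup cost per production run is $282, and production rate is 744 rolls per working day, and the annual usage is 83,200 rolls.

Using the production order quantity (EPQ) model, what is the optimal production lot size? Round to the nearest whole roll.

1,854 rolls

Daily demand d = 83,200/360 = 231.111; p = 744; 1 − d/p = 0.68937
EPQ = √(2DS / (H(1 − d/p)))
    = √(2 × 83,200 × 282 / (19.8 × 0.68937)) ≈ 1,854.14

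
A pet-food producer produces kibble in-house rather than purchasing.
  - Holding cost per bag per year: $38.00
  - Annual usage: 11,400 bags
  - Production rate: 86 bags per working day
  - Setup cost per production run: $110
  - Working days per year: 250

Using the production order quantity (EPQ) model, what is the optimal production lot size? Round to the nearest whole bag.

375 bags

Daily demand d = 11,400/250 = 45.600; p = 86; 1 − d/p = 0.46977
EPQ = √(2DS / (H(1 − d/p)))
    = √(2 × 11,400 × 110 / (38 × 0.46977)) ≈ 374.83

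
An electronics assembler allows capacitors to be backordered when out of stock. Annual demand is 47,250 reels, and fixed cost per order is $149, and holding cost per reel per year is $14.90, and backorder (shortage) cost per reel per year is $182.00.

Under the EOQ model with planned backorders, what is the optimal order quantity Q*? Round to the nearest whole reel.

Basic EOQ = √(2·47,250·149/14.9) = 972.111
Backorder adjustment √((H+b)/b) = √((14.9+182)/182) = 1.0401
Q* = 972.111 × 1.0401 ≈ 1,011.12

1,011 reels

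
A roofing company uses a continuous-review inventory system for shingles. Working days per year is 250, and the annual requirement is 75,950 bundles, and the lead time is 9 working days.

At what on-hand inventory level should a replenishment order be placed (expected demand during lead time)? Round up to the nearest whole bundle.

Daily demand d = 75,950 / 250 = 303.800 bundles/day
Demand during lead time = 303.800 × 9 = 2,734.20
Reorder point = 2,734.20 → round up

2,735 bundles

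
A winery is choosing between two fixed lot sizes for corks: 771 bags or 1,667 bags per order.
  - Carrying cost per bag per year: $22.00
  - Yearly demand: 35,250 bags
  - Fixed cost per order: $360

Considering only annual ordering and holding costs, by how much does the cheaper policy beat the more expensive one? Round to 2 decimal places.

$1,009.33

Annual cost at Q: ordering D·S/Q plus holding Q·H/2.
TC(771) = (35,250/771)×360 + (771/2)×22 = $24,940.14
TC(1,667) = (35,250/1,667)×360 + (1,667/2)×22 = $25,949.48
Cheaper: Q = 771.  Difference = $1,009.33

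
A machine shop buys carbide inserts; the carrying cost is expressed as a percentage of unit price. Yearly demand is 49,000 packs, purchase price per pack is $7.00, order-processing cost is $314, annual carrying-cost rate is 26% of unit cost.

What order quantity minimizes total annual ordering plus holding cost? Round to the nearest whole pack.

H = i·C = 0.26 × $7 = $1.8200 per pack-year
Q* = √(2·D·S / H) = √(2·49,000·314 / 1.82) = √16,907,692.3 ≈ 4,111.90

4,112 packs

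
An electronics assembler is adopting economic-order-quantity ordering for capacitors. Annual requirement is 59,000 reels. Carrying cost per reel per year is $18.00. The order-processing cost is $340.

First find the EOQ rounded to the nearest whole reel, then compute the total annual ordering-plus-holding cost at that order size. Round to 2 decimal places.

$26,873.03

Optimal lot size Q* = (2 × 59,000 × $340 / $18)^½ ≈ 1,492.95 → Q = 1,493 reels
Orders/yr = 59,000/1,493 = 39.518; ordering cost = 39.518 × $340 = $13,436.03
Average inventory = 1,493/2 = 746.5; holding cost = 746.5 × $18 = $13,437.00
Total = $13,436.03 + $13,437.00 = $26,873.03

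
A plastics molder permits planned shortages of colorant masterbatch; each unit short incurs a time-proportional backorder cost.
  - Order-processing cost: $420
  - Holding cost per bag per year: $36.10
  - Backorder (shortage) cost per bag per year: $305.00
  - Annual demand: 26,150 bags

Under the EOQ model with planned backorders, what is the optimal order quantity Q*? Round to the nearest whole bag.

Q* = √(2DS/H) · √((H + b)/b)
   = √(2 × 26,150 × 420 / 36.1) · √((36.1 + 305) / 305)
   = 780.049 × 1.0575 ≈ 824.92

825 bags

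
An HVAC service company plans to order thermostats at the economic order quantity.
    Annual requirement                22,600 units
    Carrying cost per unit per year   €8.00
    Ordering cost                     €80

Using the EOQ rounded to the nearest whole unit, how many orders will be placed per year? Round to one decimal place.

33.6 orders per year

EOQ = √(2DS/H) = √(2 × 22,600 × 80 / 8)
    = √(452,000.00) ≈ 672.31 → Q = 672
Orders per year = D/Q = 22,600 / 672 = 33.631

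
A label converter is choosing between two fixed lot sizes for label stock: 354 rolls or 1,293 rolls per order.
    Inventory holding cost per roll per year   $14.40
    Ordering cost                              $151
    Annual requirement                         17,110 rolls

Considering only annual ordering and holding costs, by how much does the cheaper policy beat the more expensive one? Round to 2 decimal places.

Annual cost at Q: ordering D·S/Q plus holding Q·H/2.
TC(354) = (17,110/354)×151 + (354/2)×14.4 = $9,847.13
TC(1,293) = (17,110/1,293)×151 + (1,293/2)×14.4 = $11,307.75
Lots of 354 are cheaper by $1,460.62.

$1,460.62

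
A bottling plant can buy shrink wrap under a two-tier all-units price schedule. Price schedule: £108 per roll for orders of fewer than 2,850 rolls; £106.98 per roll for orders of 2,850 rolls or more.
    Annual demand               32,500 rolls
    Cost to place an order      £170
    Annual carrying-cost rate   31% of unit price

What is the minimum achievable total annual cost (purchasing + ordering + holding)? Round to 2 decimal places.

H₁ = 31%×£108 = £33.4800;  H₂ = 31%×£106.98 = £33.1638
EOQ₁ = √(2×32,500×170/33.4800) = 574.50  (< 2,850, feasible at tier 1)
EOQ₂ = √(2×32,500×170/33.1638) = 577.23  (< 2,850 → use Q = 2,850 at tier-2 price)
TC(tier 1 (EOQ₁), Q≈574.5) = £3,529,234.19
TC(tier 2, Q≈2,850.0) = £3,526,047.01
Minimum at tier 2: £3,526,047.01

£3,526,047.01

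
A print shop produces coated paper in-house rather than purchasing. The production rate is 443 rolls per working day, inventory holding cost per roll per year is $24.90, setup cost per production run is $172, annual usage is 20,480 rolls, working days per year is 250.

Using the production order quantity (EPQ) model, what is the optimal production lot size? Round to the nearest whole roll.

589 rolls

Daily demand d = 20,480/250 = 81.920; p = 443; 1 − d/p = 0.81508
EPQ = √(2DS / (H(1 − d/p)))
    = √(2 × 20,480 × 172 / (24.9 × 0.81508)) ≈ 589.18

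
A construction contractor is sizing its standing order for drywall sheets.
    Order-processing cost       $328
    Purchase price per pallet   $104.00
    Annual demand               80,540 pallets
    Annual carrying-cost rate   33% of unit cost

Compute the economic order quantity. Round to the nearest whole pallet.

1,241 pallets

Holding cost per pallet per year: H = 33% × $104 = $34.3200
EOQ = √(2DS/H) = √(2 × 80,540 × 328 / 34.32)
    = √(1,539,459.21) ≈ 1,240.75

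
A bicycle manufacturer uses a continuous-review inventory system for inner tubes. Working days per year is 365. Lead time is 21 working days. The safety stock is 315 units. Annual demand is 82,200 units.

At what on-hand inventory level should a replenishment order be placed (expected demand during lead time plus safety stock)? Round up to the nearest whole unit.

Daily demand d = 82,200 / 365 = 225.205 units/day
Demand during lead time = 225.205 × 21 = 4,729.32
Reorder point = 4,729.32 + 315 = 5,044.32 → round up

5,045 units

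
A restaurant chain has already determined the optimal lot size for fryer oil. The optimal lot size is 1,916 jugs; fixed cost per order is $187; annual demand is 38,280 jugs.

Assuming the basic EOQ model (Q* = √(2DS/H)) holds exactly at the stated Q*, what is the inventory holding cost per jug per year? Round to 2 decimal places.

$3.90

EOQ relation: Q² = 2DS/H, so rearrange for the unknown.
H = 2DS / Q² = 2 × 38,280 × 187 / 1,916² = 3.8999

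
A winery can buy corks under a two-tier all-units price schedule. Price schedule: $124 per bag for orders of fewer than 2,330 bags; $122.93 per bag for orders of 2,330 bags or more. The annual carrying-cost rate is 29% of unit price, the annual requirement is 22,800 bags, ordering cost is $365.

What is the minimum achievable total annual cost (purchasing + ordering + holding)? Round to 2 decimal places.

$2,847,907.57

H₁ = 29%×$124 = $35.9600;  H₂ = 29%×$122.93 = $35.6497
EOQ₁ = √(2×22,800×365/35.9600) = 680.33  (< 2,330, feasible at tier 1)
EOQ₂ = √(2×22,800×365/35.6497) = 683.28  (< 2,330 → use Q = 2,330 at tier-2 price)
TC(tier 1 (EOQ₁), Q≈680.3) = $2,851,664.63
TC(tier 2, Q≈2,330.0) = $2,847,907.57
Minimum at tier 2: $2,847,907.57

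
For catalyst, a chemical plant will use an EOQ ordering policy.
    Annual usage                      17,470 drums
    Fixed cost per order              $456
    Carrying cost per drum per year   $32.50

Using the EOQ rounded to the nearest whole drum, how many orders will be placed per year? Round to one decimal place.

25.0 orders per year

EOQ = √(2DS/H) = √(2 × 17,470 × 456 / 32.5)
    = √(490,235.08) ≈ 700.17 → Q = 700
N = D/Q = 17,470/700 ≈ 24.957 orders/yr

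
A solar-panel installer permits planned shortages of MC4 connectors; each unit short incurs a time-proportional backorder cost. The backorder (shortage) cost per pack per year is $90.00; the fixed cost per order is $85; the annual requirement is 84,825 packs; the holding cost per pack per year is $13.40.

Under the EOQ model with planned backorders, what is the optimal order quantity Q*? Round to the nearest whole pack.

Basic EOQ = √(2·84,825·85/13.4) = 1,037.371
Backorder adjustment √((H+b)/b) = √((13.4+90)/90) = 1.0719
Q* = 1,037.371 × 1.0719 ≈ 1,111.92

1,112 packs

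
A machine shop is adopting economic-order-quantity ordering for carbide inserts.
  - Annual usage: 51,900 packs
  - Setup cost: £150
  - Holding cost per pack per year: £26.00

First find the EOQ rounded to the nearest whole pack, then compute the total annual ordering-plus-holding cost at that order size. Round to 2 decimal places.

£20,120.14

Optimal lot size Q* = (2 × 51,900 × £150 / £26)^½ ≈ 773.85 → Q = 774 packs
Orders/yr = 51,900/774 = 67.054; ordering cost = 67.054 × £150 = £10,058.14
Average inventory = 774/2 = 387; holding cost = 387 × £26 = £10,062.00
Total = £10,058.14 + £10,062.00 = £20,120.14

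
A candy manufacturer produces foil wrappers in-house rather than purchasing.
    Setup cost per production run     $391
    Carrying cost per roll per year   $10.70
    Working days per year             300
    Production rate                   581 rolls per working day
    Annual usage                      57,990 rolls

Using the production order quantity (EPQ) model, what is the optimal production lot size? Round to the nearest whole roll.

d = 57,990/300 = 193.3000 rolls/day;  effective holding cost H(1 − d/p) = 10.7·(1 − 193.3000/581) = 7.14009
Q* = √(2DS / H_eff) = √(2·57,990·391 / 7.14009) ≈ 2,520.16

2,520 rolls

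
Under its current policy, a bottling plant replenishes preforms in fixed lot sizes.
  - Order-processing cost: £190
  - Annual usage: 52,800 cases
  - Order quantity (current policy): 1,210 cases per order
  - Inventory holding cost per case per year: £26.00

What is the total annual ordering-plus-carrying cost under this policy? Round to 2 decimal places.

£24,020.91

Orders/yr = 52,800/1,210 = 43.636; ordering cost = 43.636 × £190 = £8,290.91
Average inventory = 1,210/2 = 605; holding cost = 605 × £26 = £15,730.00
Total = £8,290.91 + £15,730.00 = £24,020.91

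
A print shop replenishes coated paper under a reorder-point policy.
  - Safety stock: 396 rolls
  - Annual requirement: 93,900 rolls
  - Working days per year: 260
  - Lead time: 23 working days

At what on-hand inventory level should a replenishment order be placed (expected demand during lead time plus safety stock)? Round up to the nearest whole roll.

8,703 rolls

Daily demand d = 93,900 / 260 = 361.154 rolls/day
Demand during lead time = 361.154 × 23 = 8,306.54
Reorder point = 8,306.54 + 396 = 8,702.54 → round up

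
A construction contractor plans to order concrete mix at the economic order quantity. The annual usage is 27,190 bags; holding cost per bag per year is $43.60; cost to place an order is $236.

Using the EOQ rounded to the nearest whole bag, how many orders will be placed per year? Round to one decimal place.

Optimal lot size Q* = (2 × 27,190 × $236 / $43.6)^½ ≈ 542.54 → Q = 543
Orders per year = D/Q = 27,190 / 543 = 50.074

50.1 orders per year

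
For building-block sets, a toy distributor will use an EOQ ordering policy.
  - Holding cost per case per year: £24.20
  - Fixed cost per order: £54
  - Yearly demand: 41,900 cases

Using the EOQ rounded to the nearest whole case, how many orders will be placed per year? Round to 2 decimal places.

96.99 orders per year

Q* = √(2·D·S / H) = √(2·41,900·54 / 24.2) = √186,991.7 ≈ 432.43 → Q = 432
Orders per year = D/Q = 41,900 / 432 = 96.991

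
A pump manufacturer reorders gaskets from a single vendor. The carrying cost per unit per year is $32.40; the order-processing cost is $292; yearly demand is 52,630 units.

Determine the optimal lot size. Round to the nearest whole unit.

974 units

Q* = √(2·D·S / H) = √(2·52,630·292 / 32.4) = √948,639.5 ≈ 973.98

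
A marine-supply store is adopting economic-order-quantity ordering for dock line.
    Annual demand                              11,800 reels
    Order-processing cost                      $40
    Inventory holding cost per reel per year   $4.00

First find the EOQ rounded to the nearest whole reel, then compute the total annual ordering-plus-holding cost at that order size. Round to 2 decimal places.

$1,943.19

EOQ = √(2DS/H) = √(2 × 11,800 × 40 / 4)
    = √(236,000.00) ≈ 485.80 → Q = 486 reels
Annual ordering cost = (D/Q)·S = (11,800/486) × 40 = $971.19
Annual holding cost  = (Q/2)·H = (486/2) × 4 = $972.00
Total = $971.19 + $972.00 = $1,943.19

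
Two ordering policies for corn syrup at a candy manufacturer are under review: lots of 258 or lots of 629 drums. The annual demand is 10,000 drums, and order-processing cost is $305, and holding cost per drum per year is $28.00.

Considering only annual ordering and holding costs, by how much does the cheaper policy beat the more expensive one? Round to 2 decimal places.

TC(Q) = (D/Q)S + (Q/2)H
TC(258) = (10,000/258)×305 + (258/2)×28 = $15,433.71
TC(629) = (10,000/629)×305 + (629/2)×28 = $13,654.97
Cheaper: Q = 629.  Difference = $1,778.74

$1,778.74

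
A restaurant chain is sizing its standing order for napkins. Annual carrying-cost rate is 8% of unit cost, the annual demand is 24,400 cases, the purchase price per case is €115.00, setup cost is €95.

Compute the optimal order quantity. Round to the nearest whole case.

Carrying cost H = €115 × 8% = €9.2000/case/yr
EOQ = √(2DS/H) = √(2 × 24,400 × 95 / 9.2)
    = √(503,913.04) ≈ 709.87

710 cases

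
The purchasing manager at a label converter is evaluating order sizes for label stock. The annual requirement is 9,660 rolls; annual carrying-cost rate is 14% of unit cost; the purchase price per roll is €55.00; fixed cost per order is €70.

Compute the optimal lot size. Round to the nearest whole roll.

419 rolls

Holding cost per roll per year: H = 14% × €55 = €7.7000
EOQ = √(2DS/H) = √(2 × 9,660 × 70 / 7.7)
    = √(175,636.36) ≈ 419.09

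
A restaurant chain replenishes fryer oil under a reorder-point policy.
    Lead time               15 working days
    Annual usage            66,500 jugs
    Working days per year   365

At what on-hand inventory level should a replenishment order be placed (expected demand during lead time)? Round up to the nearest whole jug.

Daily demand d = 66,500 / 365 = 182.192 jugs/day
Demand during lead time = 182.192 × 15 = 2,732.88
Reorder point = 2,732.88 → round up

2,733 jugs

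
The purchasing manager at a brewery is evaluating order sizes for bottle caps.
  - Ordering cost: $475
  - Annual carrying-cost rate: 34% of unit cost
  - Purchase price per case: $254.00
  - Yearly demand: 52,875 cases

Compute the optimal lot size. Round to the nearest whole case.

763 cases

Carrying cost H = $254 × 34% = $86.3600/case/yr
EOQ = √(2DS/H) = √(2 × 52,875 × 475 / 86.36)
    = √(581,649.49) ≈ 762.66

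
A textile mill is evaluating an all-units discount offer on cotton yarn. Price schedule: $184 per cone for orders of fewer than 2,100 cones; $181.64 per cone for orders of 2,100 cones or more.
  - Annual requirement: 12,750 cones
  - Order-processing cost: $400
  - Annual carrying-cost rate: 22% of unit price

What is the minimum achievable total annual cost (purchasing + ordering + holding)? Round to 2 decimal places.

H₁ = 22%×$184 = $40.4800;  H₂ = 22%×$181.64 = $39.9608
EOQ₁ = √(2×12,750×400/40.4800) = 501.97  (< 2,100, feasible at tier 1)
EOQ₂ = √(2×12,750×400/39.9608) = 505.22  (< 2,100 → use Q = 2,100 at tier-2 price)
TC(tier 1 (EOQ₁), Q≈502.0) = $2,366,319.84
TC(tier 2, Q≈2,100.0) = $2,360,297.41
Minimum at tier 2: $2,360,297.41

$2,360,297.41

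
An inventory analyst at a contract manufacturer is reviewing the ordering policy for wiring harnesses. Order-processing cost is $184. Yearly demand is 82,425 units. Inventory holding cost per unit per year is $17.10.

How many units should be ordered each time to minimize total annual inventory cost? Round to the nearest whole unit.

1,332 units

EOQ = √(2DS/H) = √(2 × 82,425 × 184 / 17.1)
    = √(1,773,824.56) ≈ 1,331.85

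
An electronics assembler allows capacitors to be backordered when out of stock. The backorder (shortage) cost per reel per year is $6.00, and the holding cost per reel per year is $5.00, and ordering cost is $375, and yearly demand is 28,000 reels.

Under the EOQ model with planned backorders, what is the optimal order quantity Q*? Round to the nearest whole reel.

Basic EOQ = √(2·28,000·375/5) = 2,049.390
Backorder adjustment √((H+b)/b) = √((5+6)/6) = 1.3540
Q* = 2,049.390 × 1.3540 ≈ 2,774.89

2,775 reels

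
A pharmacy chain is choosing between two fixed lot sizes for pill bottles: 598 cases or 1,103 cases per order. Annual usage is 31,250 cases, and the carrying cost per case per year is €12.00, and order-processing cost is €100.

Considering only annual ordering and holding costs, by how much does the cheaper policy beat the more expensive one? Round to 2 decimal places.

Annual cost at Q: ordering D·S/Q plus holding Q·H/2.
TC(598) = (31,250/598)×100 + (598/2)×12 = €8,813.75
TC(1,103) = (31,250/1,103)×100 + (1,103/2)×12 = €9,451.18
|ΔTC| = |€8,813.75 − €9,451.18| = €637.43

€637.43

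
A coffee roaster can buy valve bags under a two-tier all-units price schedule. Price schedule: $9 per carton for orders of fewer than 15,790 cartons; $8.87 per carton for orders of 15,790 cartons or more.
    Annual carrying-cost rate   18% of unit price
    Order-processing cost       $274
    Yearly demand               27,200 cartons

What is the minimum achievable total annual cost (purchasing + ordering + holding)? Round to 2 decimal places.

$249,713.97

H₁ = 18%×$9 = $1.6200;  H₂ = 18%×$8.87 = $1.5966
EOQ₁ = √(2×27,200×274/1.6200) = 3,033.31  (< 15,790, feasible at tier 1)
EOQ₂ = √(2×27,200×274/1.5966) = 3,055.46  (< 15,790 → use Q = 15,790 at tier-2 price)
TC(tier 1 (EOQ₁), Q≈3,033.3) = $249,713.97
TC(tier 2, Q≈15,790.0) = $254,341.15
Minimum at tier 1 (EOQ₁): $249,713.97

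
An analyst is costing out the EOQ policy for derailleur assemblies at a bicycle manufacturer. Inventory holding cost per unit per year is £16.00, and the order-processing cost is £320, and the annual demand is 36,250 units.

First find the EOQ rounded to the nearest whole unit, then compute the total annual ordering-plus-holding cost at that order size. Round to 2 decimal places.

2DS/H = 2·36,250·320/16 = 1,450,000.00
EOQ = √1,450,000.00 ≈ 1,204.16 → Q = 1,204 units
Annual ordering cost = (D/Q)·S = (36,250/1,204) × 320 = £9,634.55
Annual holding cost  = (Q/2)·H = (1,204/2) × 16 = £9,632.00
Total = £9,634.55 + £9,632.00 = £19,266.55

£19,266.55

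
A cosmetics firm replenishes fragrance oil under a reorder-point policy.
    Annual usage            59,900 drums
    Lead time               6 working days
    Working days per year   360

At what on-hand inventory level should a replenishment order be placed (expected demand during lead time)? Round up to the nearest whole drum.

Daily demand d = 59,900 / 360 = 166.389 drums/day
Demand during lead time = 166.389 × 6 = 998.33
Reorder point = 998.33 → round up

999 drums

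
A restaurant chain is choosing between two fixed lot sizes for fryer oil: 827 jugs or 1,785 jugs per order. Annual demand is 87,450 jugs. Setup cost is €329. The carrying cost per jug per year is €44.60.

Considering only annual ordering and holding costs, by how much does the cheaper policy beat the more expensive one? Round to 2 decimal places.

For each Q, cost = (D/Q)·S + (Q/2)·H.
TC(827) = (87,450/827)×329 + (827/2)×44.6 = €53,231.76
TC(1,785) = (87,450/1,785)×329 + (1,785/2)×44.6 = €55,923.74
|ΔTC| = |€53,231.76 − €55,923.74| = €2,691.97

€2,691.97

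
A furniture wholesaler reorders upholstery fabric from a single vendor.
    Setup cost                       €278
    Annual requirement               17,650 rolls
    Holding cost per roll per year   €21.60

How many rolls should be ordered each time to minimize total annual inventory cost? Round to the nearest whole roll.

674 rolls

EOQ = √(2DS/H) = √(2 × 17,650 × 278 / 21.6)
    = √(454,324.07) ≈ 674.04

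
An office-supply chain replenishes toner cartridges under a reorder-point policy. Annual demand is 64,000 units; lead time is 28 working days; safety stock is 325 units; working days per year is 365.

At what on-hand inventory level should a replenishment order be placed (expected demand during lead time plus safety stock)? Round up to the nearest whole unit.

Daily demand d = 64,000 / 365 = 175.342 units/day
Demand during lead time = 175.342 × 28 = 4,909.59
Reorder point = 4,909.59 + 325 = 5,234.59 → round up

5,235 units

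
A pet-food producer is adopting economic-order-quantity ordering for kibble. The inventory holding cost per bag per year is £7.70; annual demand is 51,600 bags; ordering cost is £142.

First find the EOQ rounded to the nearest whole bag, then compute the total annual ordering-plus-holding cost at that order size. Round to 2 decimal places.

£10,622.57

Optimal lot size Q* = (2 × 51,600 × £142 / £7.7)^½ ≈ 1,379.55 → Q = 1,380 bags
Ordering: D/Q × S = 51,600/1,380 × £142 = £5,309.57
Holding:  Q/2 × H = 1,380/2 × £7.7 = £5,313.00
Total = £5,309.57 + £5,313.00 = £10,622.57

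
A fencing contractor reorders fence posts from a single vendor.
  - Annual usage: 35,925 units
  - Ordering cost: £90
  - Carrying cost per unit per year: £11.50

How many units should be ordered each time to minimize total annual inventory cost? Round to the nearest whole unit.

2DS/H = 2·35,925·90/11.5 = 562,304.35
EOQ = √562,304.35 ≈ 749.87

750 units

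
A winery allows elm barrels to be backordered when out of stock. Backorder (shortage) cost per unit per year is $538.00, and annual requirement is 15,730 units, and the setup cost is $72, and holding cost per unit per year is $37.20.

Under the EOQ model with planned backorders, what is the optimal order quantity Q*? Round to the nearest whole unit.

255 units

Q* = √(2DS/H) · √((H + b)/b)
   = √(2 × 15,730 × 72 / 37.2) · √((37.2 + 538) / 538)
   = 246.760 × 1.0340 ≈ 255.15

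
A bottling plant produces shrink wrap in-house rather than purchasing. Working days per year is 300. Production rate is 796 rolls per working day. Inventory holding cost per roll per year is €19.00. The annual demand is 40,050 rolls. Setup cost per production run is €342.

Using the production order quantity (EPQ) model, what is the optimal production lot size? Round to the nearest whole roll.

1,316 rolls

Daily demand d = 40,050/300 = 133.500; p = 796; 1 − d/p = 0.83229
EPQ = √(2DS / (H(1 − d/p)))
    = √(2 × 40,050 × 342 / (19 × 0.83229)) ≈ 1,316.18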